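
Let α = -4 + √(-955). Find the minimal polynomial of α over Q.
m_α(x) = x^2 + 8x + 971

From α + 4 = √(-955), squaring gives (α + 4)^2 = -955, i.e. α^2 + 8α + 16 = -955, so α^2 + 8α + 971 = 0. The discriminant of x^2 + 8x + 971 is (8)^2 - 4·(971) = 64 - 3884 = -3820, and 4·(-955) is not a perfect square in Q since -955 is squarefree and ≠ 1. Hence x^2 + 8x + 971 is irreducible over Q and is the minimal polynomial of α.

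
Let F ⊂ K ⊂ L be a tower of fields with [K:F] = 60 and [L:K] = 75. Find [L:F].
[L:F] = 4500

The tower law says that for any tower of field extensions F ⊂ K ⊂ L with finite degrees, [L:F] = [L:K] · [K:F]. Here this gives [L:F] = 75 · 60 = 4500.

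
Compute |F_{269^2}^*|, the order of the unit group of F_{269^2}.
|F_{269^2}^*| = 72360

F_{269^2} has 269^2 = 72361 elements; its multiplicative group consists of all nonzero elements, so |F_{269^2}^*| = 72361 - 1 = 72360. (It is cyclic since any finite subgroup of the multiplicative group of a field is cyclic.)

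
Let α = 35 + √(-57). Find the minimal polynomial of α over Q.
m_α(x) = x^2 - 70x + 1282

From α - 35 = √(-57), squaring gives (α - 35)^2 = -57, i.e. α^2 - 70α + 1225 = -57, so α^2 - 70α + 1282 = 0. The discriminant of x^2 - 70x + 1282 is (-70)^2 - 4·(1282) = 4900 - 5128 = -228, and 4·(-57) is not a perfect square in Q since -57 is squarefree and ≠ 1. Hence x^2 - 70x + 1282 is irreducible over Q and is the minimal polynomial of α.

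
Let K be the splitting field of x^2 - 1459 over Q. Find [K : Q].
[K : Q] = 2

f(x) = x^2 - 1459 factors as (x - √1459)(x + √1459). The splitting field is K = Q(√1459). Since 1459 is squarefree and > 1, it is not a perfect square, so x^2 - 1459 is irreducible over Q and [Q(√1459) : Q] = 2. Hence [K : Q] = 2.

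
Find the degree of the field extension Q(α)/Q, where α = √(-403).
[Q(α):Q] = 2

[Q(α):Q] equals the degree of the minimal polynomial of α. Here α^2 = -403 and x^2 + 403 is irreducible (d = -403 is squarefree, ≠ 1, hence not a square), so deg(m_α) = 2. Thus [Q(α):Q] = 2.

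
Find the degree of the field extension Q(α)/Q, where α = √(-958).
[Q(α):Q] = 2

[Q(α):Q] equals the degree of the minimal polynomial of α. Here α^2 = -958 and x^2 + 958 is irreducible (d = -958 is squarefree, ≠ 1, hence not a square), so deg(m_α) = 2. Thus [Q(α):Q] = 2.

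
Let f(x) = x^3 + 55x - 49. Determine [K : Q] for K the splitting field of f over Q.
[K : Q] = 6

By the rational root test, any rational root of the monic integer polynomial f(x) = x^3 + 55x - 49 must be an integer dividing the constant term -49, i.e. one of ±{1, 7, 49}. Evaluating: f(1) = 7, f(-1) = -105, f(7) = 679, f(-7) = -777, f(49) = 120295, f(-49) = -120393; none is 0, so f has no rational root and is therefore irreducible over Q (a cubic with no linear factor over a field is irreducible). For an irreducible cubic, the Galois group is A_3 or S_3 according as the discriminant disc(f) = -4a^3 - 27b^2 = -4·(55)^3 - 27·(-49)^2 = -730327 is or is not a square in Q. Here disc(f) = -730327 is not a perfect square in Q, so the Galois group of f over Q is not contained in A_3 and must be all of S_3. The splitting field has degree |S_3| = 6 over Q, so [K : Q] = 6.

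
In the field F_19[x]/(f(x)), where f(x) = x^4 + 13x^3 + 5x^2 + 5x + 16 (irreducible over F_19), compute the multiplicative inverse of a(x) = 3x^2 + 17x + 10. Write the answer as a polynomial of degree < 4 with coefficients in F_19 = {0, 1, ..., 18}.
a(x)^(-1) ≡ 11x^3 + 16x^2 + 18x + 7 (mod f(x))

Since f is irreducible over F_19, F_19[x]/(f) is a field and a(x) ≠ 0 has an inverse. Apply the extended Euclidean algorithm to f(x) and a(x) in F_19[x]: f(x) = (13x^2 + 13x + 5)·a(x) + (18x + 4);  a(x) = (16x + 9)·(18x + 4) + (12). The last nonzero remainder is the constant 12 = gcd(f, a) in F_19. Back-substituting through the division chain expresses 12 = s(x)·a(x) + t(x)·f(x) with s(x) ≡ 18x^3 + 2x^2 + 7x + 8 (mod f), so (18x^3 + 2x^2 + 7x + 8)·a(x) ≡ 12 (mod f). Multiplying by 12^(-1) ≡ 8 in F_19 gives a(x)^(-1) ≡ 8·(18x^3 + 2x^2 + 7x + 8) ≡ 11x^3 + 16x^2 + 18x + 7 (mod f). Check: (3x^2 + 17x + 10)·(11x^3 + 16x^2 + 18x + 7) = 14x^5 + 7x^4 + 18x^3 + 12x^2 + 14x + 13 ≡ 1 (mod x^4 + 13x^3 + 5x^2 + 5x + 16).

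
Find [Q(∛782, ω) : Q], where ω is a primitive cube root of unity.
[Q(∛782, ω) : Q] = 6

[Q(∛782):Q] = 3 (min poly x^3 - 782, irreducible since 782 is not a perfect cube). [Q(ω):Q] = 2 (min poly x^2 + x + 1). Since Q(∛782) ⊂ R and ω ∉ R, we have ω ∉ Q(∛782), so x^2 + x + 1 remains irreducible over Q(∛782) and [Q(∛782, ω) : Q(∛782)] = 2. By the tower law, [Q(∛782, ω) : Q] = 3 · 2 = 6. (In fact Q(∛782, ω) is the splitting field of x^3 - 782 over Q.)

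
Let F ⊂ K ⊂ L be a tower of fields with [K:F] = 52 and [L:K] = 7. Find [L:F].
[L:F] = 364

The tower law says that for any tower of field extensions F ⊂ K ⊂ L with finite degrees, [L:F] = [L:K] · [K:F]. Here this gives [L:F] = 7 · 52 = 364.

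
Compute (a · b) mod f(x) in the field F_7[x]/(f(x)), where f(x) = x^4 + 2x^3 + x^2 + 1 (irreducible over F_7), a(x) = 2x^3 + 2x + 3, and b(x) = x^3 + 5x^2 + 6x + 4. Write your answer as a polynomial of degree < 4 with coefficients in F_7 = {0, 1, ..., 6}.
a · b ≡ x^3 + 4x^2 + 6x + 5 (mod f(x))

Multiply in F_7[x]: a(x)·b(x) = (2x^3 + 2x + 3)·(x^3 + 5x^2 + 6x + 4) = 2x^6 + 3x^5 + 6x^2 + 5x + 5. This has degree ≥ 4, so divide by f(x) over F_7: 2x^6 + 3x^5 + 6x^2 + 5x + 5 = (2x^2 + 6x)·(x^4 + 2x^3 + x^2 + 1) + (x^3 + 4x^2 + 6x + 5). Hence a·b ≡ x^3 + 4x^2 + 6x + 5 (mod f). (F_7[x]/(f) is a field with 7^4 = 2401 elements since f is irreducible of degree 4.)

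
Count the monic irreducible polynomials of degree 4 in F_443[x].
There are 9628368438 monic irreducible polynomials of degree 4 over F_443

Each element of F_{443^4} that lies in no proper subfield is a root of exactly one monic irreducible of degree 4 over F_443, and each such polynomial has 4 distinct roots in F_{443^4}. By Möbius inversion the count is N_443(4) = (1/4) Σ_{d|4} μ(4/d) · 443^d = (1/4)(μ(4)·443^1 + μ(2)·443^2 + μ(1)·443^4) = 38513473752/4 = 9628368438.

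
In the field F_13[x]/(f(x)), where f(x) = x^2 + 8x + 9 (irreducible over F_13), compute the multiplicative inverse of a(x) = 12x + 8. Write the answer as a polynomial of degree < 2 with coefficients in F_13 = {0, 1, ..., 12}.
a(x)^(-1) ≡ 2x + 6 (mod f(x))

Since f is irreducible over F_13, F_13[x]/(f) is a field and a(x) ≠ 0 has an inverse. Apply the extended Euclidean algorithm to f(x) and a(x) in F_13[x]: f(x) = (12x + 10)·a(x) + (7). The last nonzero remainder is the constant 7 = gcd(f, a) in F_13. Back-substituting through the division chain expresses 7 = s(x)·a(x) + t(x)·f(x) with s(x) ≡ x + 3 (mod f), so (x + 3)·a(x) ≡ 7 (mod f). Multiplying by 7^(-1) ≡ 2 in F_13 gives a(x)^(-1) ≡ 2·(x + 3) ≡ 2x + 6 (mod f). Check: (12x + 8)·(2x + 6) = 11x^2 + 10x + 9 ≡ 1 (mod x^2 + 8x + 9).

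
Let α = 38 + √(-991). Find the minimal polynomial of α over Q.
m_α(x) = x^2 - 76x + 2435

From α - 38 = √(-991), squaring gives (α - 38)^2 = -991, i.e. α^2 - 76α + 1444 = -991, so α^2 - 76α + 2435 = 0. The discriminant of x^2 - 76x + 2435 is (-76)^2 - 4·(2435) = 5776 - 9740 = -3964, and 4·(-991) is not a perfect square in Q since -991 is squarefree and ≠ 1. Hence x^2 - 76x + 2435 is irreducible over Q and is the minimal polynomial of α.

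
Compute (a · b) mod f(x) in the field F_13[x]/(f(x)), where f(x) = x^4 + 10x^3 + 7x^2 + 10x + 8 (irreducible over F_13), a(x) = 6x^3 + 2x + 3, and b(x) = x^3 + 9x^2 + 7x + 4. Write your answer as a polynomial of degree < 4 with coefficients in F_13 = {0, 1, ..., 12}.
a · b ≡ 5x^3 + 9x^2 + 3x + 10 (mod f(x))

Multiply in F_13[x]: a(x)·b(x) = (6x^3 + 2x + 3)·(x^3 + 9x^2 + 7x + 4) = 6x^6 + 2x^5 + 5x^4 + 6x^3 + 2x^2 + 3x + 12. This has degree ≥ 4, so divide by f(x) over F_13: 6x^6 + 2x^5 + 5x^4 + 6x^3 + 2x^2 + 3x + 12 = (6x^2 + 7x + 10)·(x^4 + 10x^3 + 7x^2 + 10x + 8) + (5x^3 + 9x^2 + 3x + 10). Hence a·b ≡ 5x^3 + 9x^2 + 3x + 10 (mod f). (F_13[x]/(f) is a field with 13^4 = 28561 elements since f is irreducible of degree 4.)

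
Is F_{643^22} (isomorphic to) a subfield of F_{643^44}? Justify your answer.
Yes: F_{643^22} is a subfield of F_{643^44}

F_{p^m} embeds in F_{p^n} iff m | n (since F_{p^n} is the splitting field of x^(p^n) - x, and F_{p^m} ⊂ F_{p^n} forces p^n to be a power of p^m, i.e. m | n; conversely if m | n then every root of x^(p^m) - x is a root of x^(p^n) - x). Here 22 | 44 (since 44 = 2·22), so F_{643^22} is a subfield of F_{643^44}, and [F_{643^44} : F_{643^22}] = 44/22 = 2.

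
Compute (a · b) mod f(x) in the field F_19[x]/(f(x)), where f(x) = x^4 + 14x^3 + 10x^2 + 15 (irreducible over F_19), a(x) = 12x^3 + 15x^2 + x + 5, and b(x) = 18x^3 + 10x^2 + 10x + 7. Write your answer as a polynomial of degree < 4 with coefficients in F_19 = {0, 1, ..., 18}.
a · b ≡ 9x^3 + 9x + 2 (mod f(x))

Multiply in F_19[x]: a(x)·b(x) = (12x^3 + 15x^2 + x + 5)·(18x^3 + 10x^2 + 10x + 7) = 7x^6 + 10x^5 + 3x^4 + 11x^3 + 13x^2 + 16. This has degree ≥ 4, so divide by f(x) over F_19: 7x^6 + 10x^5 + 3x^4 + 11x^3 + 13x^2 + 16 = (7x^2 + 7x + 6)·(x^4 + 14x^3 + 10x^2 + 15) + (9x^3 + 9x + 2). Hence a·b ≡ 9x^3 + 9x + 2 (mod f). (F_19[x]/(f) is a field with 19^4 = 130321 elements since f is irreducible of degree 4.)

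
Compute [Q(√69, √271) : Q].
[Q(√69, √271) : Q] = 4

[Q(√69):Q] = 2 (min poly x^2 - 69, irreducible since 69 is squarefree > 1). For the top step, suppose √271 ∈ Q(√69), say √271 = c + d√69 with c, d ∈ Q. Squaring: 271 = c^2 + 69d^2 + 2cd√69. Since √69 ∉ Q this forces 2cd = 0. If d = 0 then √271 = c ∈ Q, contradicting 271 squarefree > 1. If c = 0 then 271 = 69d^2, so 69·271 = (69d)^2 is a perfect square in Q — but 69·271 = 18699 is not a perfect square (since 69 and 271 are distinct squarefree integers). Contradiction. Hence √271 ∉ Q(√69), so x^2 - 271 stays irreducible over Q(√69) and [Q(√69, √271) : Q(√69)] = 2. By the tower law, [Q(√69, √271) : Q] = 2 · 2 = 4.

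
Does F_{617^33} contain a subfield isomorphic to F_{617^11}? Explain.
Yes: F_{617^11} is a subfield of F_{617^33}

F_{p^m} embeds in F_{p^n} iff m | n (since F_{p^n} is the splitting field of x^(p^n) - x, and F_{p^m} ⊂ F_{p^n} forces p^n to be a power of p^m, i.e. m | n; conversely if m | n then every root of x^(p^m) - x is a root of x^(p^n) - x). Here 11 | 33 (since 33 = 3·11), so F_{617^11} is a subfield of F_{617^33}, and [F_{617^33} : F_{617^11}] = 33/11 = 3.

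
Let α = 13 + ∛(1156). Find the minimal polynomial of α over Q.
m_α(x) = x^3 - 39x^2 + 507x - 3353

Set β = α - 13 = ∛(1156), so β^3 = 1156. Then (α - 13)^3 - 1156 = 0, i.e. α is a root of g(x) = (x - 13)^3 - 1156 = x^3 - 39x^2 + 507x - 3353. Since g(x) = h(x - 13) where h(x) = x^3 - 1156, and h is irreducible over Q (because 1156 is not a perfect cube, so h has no rational root, and a monic cubic with no rational root is irreducible), g is also irreducible (irreducibility is preserved under the substitution x → x - 13). Hence m_α(x) = x^3 - 39x^2 + 507x - 3353.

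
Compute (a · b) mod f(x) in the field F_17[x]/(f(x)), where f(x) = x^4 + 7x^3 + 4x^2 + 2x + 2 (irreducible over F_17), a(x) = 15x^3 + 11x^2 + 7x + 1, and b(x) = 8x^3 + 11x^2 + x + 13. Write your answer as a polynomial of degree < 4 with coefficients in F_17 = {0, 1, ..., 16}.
a · b ≡ 13x^3 + 6x^2 + 16x + 4 (mod f(x))

Multiply in F_17[x]: a(x)·b(x) = (15x^3 + 11x^2 + 7x + 1)·(8x^3 + 11x^2 + x + 13) = x^6 + 15x^5 + 5x^4 + 2x^3 + 8x^2 + 7x + 13. This has degree ≥ 4, so divide by f(x) over F_17: x^6 + 15x^5 + 5x^4 + 2x^3 + 8x^2 + 7x + 13 = (x^2 + 8x + 13)·(x^4 + 7x^3 + 4x^2 + 2x + 2) + (13x^3 + 6x^2 + 16x + 4). Hence a·b ≡ 13x^3 + 6x^2 + 16x + 4 (mod f). (F_17[x]/(f) is a field with 17^4 = 83521 elements since f is irreducible of degree 4.)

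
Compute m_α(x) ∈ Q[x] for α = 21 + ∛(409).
m_α(x) = x^3 - 63x^2 + 1323x - 9670

Set β = α - 21 = ∛(409), so β^3 = 409. Then (α - 21)^3 - 409 = 0, i.e. α is a root of g(x) = (x - 21)^3 - 409 = x^3 - 63x^2 + 1323x - 9670. Since g(x) = h(x - 21) where h(x) = x^3 - 409, and h is irreducible over Q (because 409 is not a perfect cube, so h has no rational root, and a monic cubic with no rational root is irreducible), g is also irreducible (irreducibility is preserved under the substitution x → x - 21). Hence m_α(x) = x^3 - 63x^2 + 1323x - 9670.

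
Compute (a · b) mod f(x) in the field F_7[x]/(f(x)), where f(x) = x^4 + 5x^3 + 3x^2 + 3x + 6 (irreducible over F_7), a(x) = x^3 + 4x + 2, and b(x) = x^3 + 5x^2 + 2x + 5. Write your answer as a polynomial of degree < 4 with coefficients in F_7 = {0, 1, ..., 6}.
a · b ≡ 2x^3 + 3x^2 + x + 6 (mod f(x))

Multiply in F_7[x]: a(x)·b(x) = (x^3 + 4x + 2)·(x^3 + 5x^2 + 2x + 5) = x^6 + 5x^5 + 6x^4 + 6x^3 + 4x^2 + 3x + 3. This has degree ≥ 4, so divide by f(x) over F_7: x^6 + 5x^5 + 6x^4 + 6x^3 + 4x^2 + 3x + 3 = (x^2 + 3)·(x^4 + 5x^3 + 3x^2 + 3x + 6) + (2x^3 + 3x^2 + x + 6). Hence a·b ≡ 2x^3 + 3x^2 + x + 6 (mod f). (F_7[x]/(f) is a field with 7^4 = 2401 elements since f is irreducible of degree 4.)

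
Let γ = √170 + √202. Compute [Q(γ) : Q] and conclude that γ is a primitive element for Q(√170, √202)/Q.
[Q(γ) : Q] = 4 (equivalently, Q(γ) = Q(√170, √202))

Obviously Q(γ) ⊆ Q(√170, √202), and [Q(√170, √202):Q] = 4 (since 170, 202 are distinct squarefree integers > 1 with 34340 not a perfect square). To show equality we compute the minimal polynomial of γ. From γ = √170 + √202: γ^2 = 170 + 2√(34340) + 202 = 372 + 2√(34340), so γ^2 - 372 = 2√(34340); squaring, (γ^2 - 372)^2 = 4·34340, i.e. γ^4 - 744γ^2 + 138384 - 137360 = 0, i.e. γ^4 - 744γ^2 + 1024 = 0. So γ is a root of x^4 - 744x^2 + 1024. This polynomial is irreducible over Q: it has no rational root (each ±√170 ± √202 is irrational), and any factorization into two quadratics over Q would force √(34340) ∈ Q (pairing opposite roots) or √170, √202 ∈ Q (other pairings), all impossible. Hence [Q(γ):Q] = 4 = [Q(√170, √202):Q], so Q(γ) = Q(√170, √202).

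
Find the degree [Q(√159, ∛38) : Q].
[Q(√159, ∛38) : Q] = 6

Let L = Q(√159, ∛38). Since Q(√159) ⊂ L and [Q(√159):Q] = 2, the tower law gives 2 | [L:Q]. Likewise Q(∛38) ⊂ L with [Q(∛38):Q] = 3 (because 38 is not a perfect cube), so 3 | [L:Q]. As gcd(2,3) = 1, [L:Q] is divisible by 6. Conversely L is generated over Q by √159 and ∛38, so [L:Q] ≤ 2·3 = 6. Therefore [Q(√159, ∛38) : Q] = 6.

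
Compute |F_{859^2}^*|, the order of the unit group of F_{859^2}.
|F_{859^2}^*| = 737880

F_{859^2} has 859^2 = 737881 elements; its multiplicative group consists of all nonzero elements, so |F_{859^2}^*| = 737881 - 1 = 737880. (It is cyclic since any finite subgroup of the multiplicative group of a field is cyclic.)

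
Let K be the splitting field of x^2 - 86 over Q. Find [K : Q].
[K : Q] = 2

f(x) = x^2 - 86 factors as (x - √86)(x + √86). The splitting field is K = Q(√86). Since 86 is squarefree and > 1, it is not a perfect square, so x^2 - 86 is irreducible over Q and [Q(√86) : Q] = 2. Hence [K : Q] = 2.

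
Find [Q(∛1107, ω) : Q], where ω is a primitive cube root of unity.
[Q(∛1107, ω) : Q] = 6

[Q(∛1107):Q] = 3 (min poly x^3 - 1107, irreducible since 1107 is not a perfect cube). [Q(ω):Q] = 2 (min poly x^2 + x + 1). Since Q(∛1107) ⊂ R and ω ∉ R, we have ω ∉ Q(∛1107), so x^2 + x + 1 remains irreducible over Q(∛1107) and [Q(∛1107, ω) : Q(∛1107)] = 2. By the tower law, [Q(∛1107, ω) : Q] = 3 · 2 = 6. (In fact Q(∛1107, ω) is the splitting field of x^3 - 1107 over Q.)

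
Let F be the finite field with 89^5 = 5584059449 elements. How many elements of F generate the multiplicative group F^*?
There are φ(5584059448) = 2511600000 primitive elements

F_q^* is cyclic of order q - 1 = 5584059448. A cyclic group of order m has exactly φ(m) generators. Here m = 5584059448 = 2^3 · 11 · 131 · 691 · 701, so the number of primitive elements is φ(5584059448) = 2511600000.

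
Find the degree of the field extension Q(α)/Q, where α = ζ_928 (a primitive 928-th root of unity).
[Q(α):Q] = 448

The minimal polynomial of ζ_928 over Q is the 928-th cyclotomic polynomial Φ_928(x), which is irreducible over Q and has degree φ(928) = 448. Hence [Q(α):Q] = φ(928) = 448.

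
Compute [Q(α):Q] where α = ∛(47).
[Q(α):Q] = 3

The minimal polynomial of α is x^3 - 47, irreducible over Q since 47 is not a perfect cube (so x^3 - 47 has no rational root). Hence [Q(α):Q] = deg(m_α) = 3.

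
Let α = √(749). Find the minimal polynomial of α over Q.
m_α(x) = x^2 - 749

α satisfies α^2 - 749 = 0, so x^2 - 749 annihilates α. Since d = 749 is squarefree and ≠ 1, it is not a perfect square in Q, so x^2 - 749 has no rational root and is therefore irreducible over Q (a degree-2 polynomial over a field is irreducible iff it has no root). Hence m_α(x) = x^2 - 749.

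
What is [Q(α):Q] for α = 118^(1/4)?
[Q(α):Q] = 4

α is a root of x^4 - 118. By Eisenstein's criterion at the prime p = 2 (which divides the constant term 118 but p^2 = 4 does not, since 118 is squarefree), x^4 - 118 is irreducible over Q. Hence [Q(α):Q] = 4.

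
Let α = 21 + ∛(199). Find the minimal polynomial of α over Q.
m_α(x) = x^3 - 63x^2 + 1323x - 9460

Set β = α - 21 = ∛(199), so β^3 = 199. Then (α - 21)^3 - 199 = 0, i.e. α is a root of g(x) = (x - 21)^3 - 199 = x^3 - 63x^2 + 1323x - 9460. Since g(x) = h(x - 21) where h(x) = x^3 - 199, and h is irreducible over Q (because 199 is not a perfect cube, so h has no rational root, and a monic cubic with no rational root is irreducible), g is also irreducible (irreducibility is preserved under the substitution x → x - 21). Hence m_α(x) = x^3 - 63x^2 + 1323x - 9460.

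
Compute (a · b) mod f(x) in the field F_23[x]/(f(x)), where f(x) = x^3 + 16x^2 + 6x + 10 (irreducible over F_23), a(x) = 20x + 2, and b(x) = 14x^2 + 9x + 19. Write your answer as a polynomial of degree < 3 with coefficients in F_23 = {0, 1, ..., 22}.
a · b ≡ 6x^2 + 6x + 21 (mod f(x))

Multiply in F_23[x]: a(x)·b(x) = (20x + 2)·(14x^2 + 9x + 19) = 4x^3 + x^2 + 7x + 15. This has degree ≥ 3, so divide by f(x) over F_23: 4x^3 + x^2 + 7x + 15 = (4)·(x^3 + 16x^2 + 6x + 10) + (6x^2 + 6x + 21). Hence a·b ≡ 6x^2 + 6x + 21 (mod f). (F_23[x]/(f) is a field with 23^3 = 12167 elements since f is irreducible of degree 3.)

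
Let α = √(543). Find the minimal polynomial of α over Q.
m_α(x) = x^2 - 543

α satisfies α^2 - 543 = 0, so x^2 - 543 annihilates α. Since d = 543 is squarefree and ≠ 1, it is not a perfect square in Q, so x^2 - 543 has no rational root and is therefore irreducible over Q (a degree-2 polynomial over a field is irreducible iff it has no root). Hence m_α(x) = x^2 - 543.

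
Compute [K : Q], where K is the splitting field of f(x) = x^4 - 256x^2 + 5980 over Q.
[K : Q] = 4

Solving the quadratic in x^2: x^2 = (256 ± √(256^2 - 4·5980))/2 = (256 ± √41616)/2 = (256 ± 204)/2, giving x^2 = 230 or x^2 = 26. So f(x) = (x^2 - 230)(x^2 - 26) and the roots of f are ±√230, ±√26. Hence the splitting field is K = Q(√230, √26). Since 230 and 26 are distinct squarefree integers > 1, their product 5980 is not a perfect square, so √26 ∉ Q(√230). By the tower law [K:Q] = [Q(√230,√26):Q(√230)] · [Q(√230):Q] = 2 · 2 = 4.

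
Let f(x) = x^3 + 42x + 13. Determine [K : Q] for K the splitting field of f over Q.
[K : Q] = 6

By the rational root test, any rational root of the monic integer polynomial f(x) = x^3 + 42x + 13 must be an integer dividing the constant term 13, i.e. one of ±{1, 13}. Evaluating: f(1) = 56, f(-1) = -30, f(13) = 2756, f(-13) = -2730; none is 0, so f has no rational root and is therefore irreducible over Q (a cubic with no linear factor over a field is irreducible). For an irreducible cubic, the Galois group is A_3 or S_3 according as the discriminant disc(f) = -4a^3 - 27b^2 = -4·(42)^3 - 27·(13)^2 = -300915 is or is not a square in Q. Here disc(f) = -300915 is not a perfect square in Q, so the Galois group of f over Q is not contained in A_3 and must be all of S_3. The splitting field has degree |S_3| = 6 over Q, so [K : Q] = 6.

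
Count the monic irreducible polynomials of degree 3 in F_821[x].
There are 184462280 monic irreducible polynomials of degree 3 over F_821

Each element of F_{821^3} that lies in no proper subfield is a root of exactly one monic irreducible of degree 3 over F_821, and each such polynomial has 3 distinct roots in F_{821^3}. By Möbius inversion the count is N_821(3) = (1/3) Σ_{d|3} μ(3/d) · 821^d = (1/3)(μ(3)·821^1 + μ(1)·821^3) = 553386840/3 = 184462280.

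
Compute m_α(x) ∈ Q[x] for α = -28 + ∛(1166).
m_α(x) = x^3 + 84x^2 + 2352x + 20786

Set β = α + 28 = ∛(1166), so β^3 = 1166. Then (α + 28)^3 - 1166 = 0, i.e. α is a root of g(x) = (x + 28)^3 - 1166 = x^3 + 84x^2 + 2352x + 20786. Since g(x) = h(x + 28) where h(x) = x^3 - 1166, and h is irreducible over Q (because 1166 is not a perfect cube, so h has no rational root, and a monic cubic with no rational root is irreducible), g is also irreducible (irreducibility is preserved under the substitution x → x + 28). Hence m_α(x) = x^3 + 84x^2 + 2352x + 20786.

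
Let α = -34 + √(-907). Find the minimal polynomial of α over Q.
m_α(x) = x^2 + 68x + 2063

From α + 34 = √(-907), squaring gives (α + 34)^2 = -907, i.e. α^2 + 68α + 1156 = -907, so α^2 + 68α + 2063 = 0. The discriminant of x^2 + 68x + 2063 is (68)^2 - 4·(2063) = 4624 - 8252 = -3628, and 4·(-907) is not a perfect square in Q since -907 is squarefree and ≠ 1. Hence x^2 + 68x + 2063 is irreducible over Q and is the minimal polynomial of α.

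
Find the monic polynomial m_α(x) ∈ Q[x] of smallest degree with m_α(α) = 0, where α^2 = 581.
m_α(x) = x^2 - 581

α satisfies α^2 - 581 = 0, so x^2 - 581 annihilates α. Since d = 581 is squarefree and ≠ 1, it is not a perfect square in Q, so x^2 - 581 has no rational root and is therefore irreducible over Q (a degree-2 polynomial over a field is irreducible iff it has no root). Hence m_α(x) = x^2 - 581.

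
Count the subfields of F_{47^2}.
F_{47^2} has 2 subfields

The subfields of F_{p^n} are exactly the fields F_{p^d} for d | n (each is the fixed field of the unique index-d subgroup of Gal(F_{p^n}/F_p) ≅ Z/nZ). The divisors of n = 2 are {1, 2}, giving 2 subfields: F_{47^1}, F_{47^2}.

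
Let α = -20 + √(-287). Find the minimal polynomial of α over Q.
m_α(x) = x^2 + 40x + 687

From α + 20 = √(-287), squaring gives (α + 20)^2 = -287, i.e. α^2 + 40α + 400 = -287, so α^2 + 40α + 687 = 0. The discriminant of x^2 + 40x + 687 is (40)^2 - 4·(687) = 1600 - 2748 = -1148, and 4·(-287) is not a perfect square in Q since -287 is squarefree and ≠ 1. Hence x^2 + 40x + 687 is irreducible over Q and is the minimal polynomial of α.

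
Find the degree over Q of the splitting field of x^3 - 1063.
[K : Q] = 6

The roots of x^3 - 1063 are ∛1063, ω∛1063, ω^2∛1063 where ω = e^(2πi/3) is a primitive cube root of unity, so K = Q(∛1063, ω). Now [Q(∛1063):Q] = 3 (since 1063 is not a perfect cube, x^3 - 1063 is irreducible) and [Q(ω):Q] = 2. Both 2 and 3 divide [K:Q], and [K:Q] ≤ 3·2 = 6, so [K:Q] = 6. (Equivalently: Q(∛1063) ⊂ R but ω ∉ R, so [K : Q(∛1063)] = 2.)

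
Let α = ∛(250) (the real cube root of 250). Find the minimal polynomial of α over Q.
m_α(x) = x^3 - 250

α satisfies α^3 = 250, so x^3 - 250 annihilates α. By the rational root test, a rational root p/q (in lowest terms) of x^3 - 250 would satisfy p^3 = 250 q^3, forcing q = 1 and p^3 = 250; but 250 is not a perfect cube, contradiction. A monic cubic over Q with no rational root is irreducible (any nontrivial factorization would include a linear factor). Hence x^3 - 250 is the minimal polynomial of α, and in particular [Q(α):Q] = 3.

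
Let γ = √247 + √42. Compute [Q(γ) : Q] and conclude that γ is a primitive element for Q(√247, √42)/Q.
[Q(γ) : Q] = 4 (equivalently, Q(γ) = Q(√247, √42))

Obviously Q(γ) ⊆ Q(√247, √42), and [Q(√247, √42):Q] = 4 (since 247, 42 are distinct squarefree integers > 1 with 10374 not a perfect square). To show equality we compute the minimal polynomial of γ. From γ = √247 + √42: γ^2 = 247 + 2√(10374) + 42 = 289 + 2√(10374), so γ^2 - 289 = 2√(10374); squaring, (γ^2 - 289)^2 = 4·10374, i.e. γ^4 - 578γ^2 + 83521 - 41496 = 0, i.e. γ^4 - 578γ^2 + 42025 = 0. So γ is a root of x^4 - 578x^2 + 42025. This polynomial is irreducible over Q: it has no rational root (each ±√247 ± √42 is irrational), and any factorization into two quadratics over Q would force √(10374) ∈ Q (pairing opposite roots) or √247, √42 ∈ Q (other pairings), all impossible. Hence [Q(γ):Q] = 4 = [Q(√247, √42):Q], so Q(γ) = Q(√247, √42).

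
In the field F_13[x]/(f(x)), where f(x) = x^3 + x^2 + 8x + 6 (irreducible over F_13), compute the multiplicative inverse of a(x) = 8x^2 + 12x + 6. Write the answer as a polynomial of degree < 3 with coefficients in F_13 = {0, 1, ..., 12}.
a(x)^(-1) ≡ 9x^2 + 8 (mod f(x))

Since f is irreducible over F_13, F_13[x]/(f) is a field and a(x) ≠ 0 has an inverse. Apply the extended Euclidean algorithm to f(x) and a(x) in F_13[x]: f(x) = (5x + 4)·a(x) + (8x + 8);  a(x) = (x + 7)·(8x + 8) + (2). The last nonzero remainder is the constant 2 = gcd(f, a) in F_13. Back-substituting through the division chain expresses 2 = s(x)·a(x) + t(x)·f(x) with s(x) ≡ 5x^2 + 3 (mod f), so (5x^2 + 3)·a(x) ≡ 2 (mod f). Multiplying by 2^(-1) ≡ 7 in F_13 gives a(x)^(-1) ≡ 7·(5x^2 + 3) ≡ 9x^2 + 8 (mod f). Check: (8x^2 + 12x + 6)·(9x^2 + 8) = 7x^4 + 4x^3 + x^2 + 5x + 9 ≡ 1 (mod x^3 + x^2 + 8x + 6).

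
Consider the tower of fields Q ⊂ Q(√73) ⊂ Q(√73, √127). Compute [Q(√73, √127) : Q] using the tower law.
[Q(√73, √127) : Q] = 4

[Q(√73):Q] = 2 (min poly x^2 - 73, irreducible since 73 is squarefree > 1). For the top step, suppose √127 ∈ Q(√73), say √127 = c + d√73 with c, d ∈ Q. Squaring: 127 = c^2 + 73d^2 + 2cd√73. Since √73 ∉ Q this forces 2cd = 0. If d = 0 then √127 = c ∈ Q, contradicting 127 squarefree > 1. If c = 0 then 127 = 73d^2, so 73·127 = (73d)^2 is a perfect square in Q — but 73·127 = 9271 is not a perfect square (since 73 and 127 are distinct squarefree integers). Contradiction. Hence √127 ∉ Q(√73), so x^2 - 127 stays irreducible over Q(√73) and [Q(√73, √127) : Q(√73)] = 2. By the tower law, [Q(√73, √127) : Q] = 2 · 2 = 4.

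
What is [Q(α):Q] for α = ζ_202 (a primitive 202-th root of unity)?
[Q(α):Q] = 100

The minimal polynomial of ζ_202 over Q is the 202-th cyclotomic polynomial Φ_202(x), which is irreducible over Q and has degree φ(202) = 100. Hence [Q(α):Q] = φ(202) = 100.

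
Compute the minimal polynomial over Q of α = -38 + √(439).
m_α(x) = x^2 + 76x + 1005

From α + 38 = √(439), squaring gives (α + 38)^2 = 439, i.e. α^2 + 76α + 1444 = 439, so α^2 + 76α + 1005 = 0. The discriminant of x^2 + 76x + 1005 is (76)^2 - 4·(1005) = 5776 - 4020 = 1756, and 4·(439) is not a perfect square in Q since 439 is squarefree and ≠ 1. Hence x^2 + 76x + 1005 is irreducible over Q and is the minimal polynomial of α.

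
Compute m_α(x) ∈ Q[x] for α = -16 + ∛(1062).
m_α(x) = x^3 + 48x^2 + 768x + 3034

Set β = α + 16 = ∛(1062), so β^3 = 1062. Then (α + 16)^3 - 1062 = 0, i.e. α is a root of g(x) = (x + 16)^3 - 1062 = x^3 + 48x^2 + 768x + 3034. Since g(x) = h(x + 16) where h(x) = x^3 - 1062, and h is irreducible over Q (because 1062 is not a perfect cube, so h has no rational root, and a monic cubic with no rational root is irreducible), g is also irreducible (irreducibility is preserved under the substitution x → x + 16). Hence m_α(x) = x^3 + 48x^2 + 768x + 3034.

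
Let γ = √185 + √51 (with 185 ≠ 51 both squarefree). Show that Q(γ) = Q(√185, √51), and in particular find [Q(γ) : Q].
[Q(γ) : Q] = 4 (equivalently, Q(γ) = Q(√185, √51))

Obviously Q(γ) ⊆ Q(√185, √51), and [Q(√185, √51):Q] = 4 (since 185, 51 are distinct squarefree integers > 1 with 9435 not a perfect square). To show equality we compute the minimal polynomial of γ. From γ = √185 + √51: γ^2 = 185 + 2√(9435) + 51 = 236 + 2√(9435), so γ^2 - 236 = 2√(9435); squaring, (γ^2 - 236)^2 = 4·9435, i.e. γ^4 - 472γ^2 + 55696 - 37740 = 0, i.e. γ^4 - 472γ^2 + 17956 = 0. So γ is a root of x^4 - 472x^2 + 17956. This polynomial is irreducible over Q: it has no rational root (each ±√185 ± √51 is irrational), and any factorization into two quadratics over Q would force √(9435) ∈ Q (pairing opposite roots) or √185, √51 ∈ Q (other pairings), all impossible. Hence [Q(γ):Q] = 4 = [Q(√185, √51):Q], so Q(γ) = Q(√185, √51).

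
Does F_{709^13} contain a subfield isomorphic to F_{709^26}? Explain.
No: F_{709^26} is not a subfield of F_{709^13}

F_{p^m} embeds in F_{p^n} iff m | n. Here 26 ∤ 13 (since 13 = 0·26 + 13 with remainder 13 ≠ 0), so F_{709^26} is not a subfield of F_{709^13}. Equivalently: if it were, the tower law would give 26 = [F_{709^26}:F_709] dividing [F_{709^13}:F_709] = 13, contradiction.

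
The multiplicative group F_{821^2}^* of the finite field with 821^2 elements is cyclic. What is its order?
|F_{821^2}^*| = 674040

F_{821^2} has 821^2 = 674041 elements; its multiplicative group consists of all nonzero elements, so |F_{821^2}^*| = 674041 - 1 = 674040. (It is cyclic since any finite subgroup of the multiplicative group of a field is cyclic.)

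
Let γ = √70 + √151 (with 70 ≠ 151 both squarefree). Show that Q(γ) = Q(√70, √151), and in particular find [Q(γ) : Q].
[Q(γ) : Q] = 4 (equivalently, Q(γ) = Q(√70, √151))

Obviously Q(γ) ⊆ Q(√70, √151), and [Q(√70, √151):Q] = 4 (since 70, 151 are distinct squarefree integers > 1 with 10570 not a perfect square). To show equality we compute the minimal polynomial of γ. From γ = √70 + √151: γ^2 = 70 + 2√(10570) + 151 = 221 + 2√(10570), so γ^2 - 221 = 2√(10570); squaring, (γ^2 - 221)^2 = 4·10570, i.e. γ^4 - 442γ^2 + 48841 - 42280 = 0, i.e. γ^4 - 442γ^2 + 6561 = 0. So γ is a root of x^4 - 442x^2 + 6561. This polynomial is irreducible over Q: it has no rational root (each ±√70 ± √151 is irrational), and any factorization into two quadratics over Q would force √(10570) ∈ Q (pairing opposite roots) or √70, √151 ∈ Q (other pairings), all impossible. Hence [Q(γ):Q] = 4 = [Q(√70, √151):Q], so Q(γ) = Q(√70, √151).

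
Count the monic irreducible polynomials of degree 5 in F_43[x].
There are 29401680 monic irreducible polynomials of degree 5 over F_43

Each element of F_{43^5} that lies in no proper subfield is a root of exactly one monic irreducible of degree 5 over F_43, and each such polynomial has 5 distinct roots in F_{43^5}. By Möbius inversion the count is N_43(5) = (1/5) Σ_{d|5} μ(5/d) · 43^d = (1/5)(μ(5)·43^1 + μ(1)·43^5) = 147008400/5 = 29401680.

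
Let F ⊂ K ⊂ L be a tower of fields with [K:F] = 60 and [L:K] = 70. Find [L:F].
[L:F] = 4200

The tower law says that for any tower of field extensions F ⊂ K ⊂ L with finite degrees, [L:F] = [L:K] · [K:F]. Here this gives [L:F] = 70 · 60 = 4200.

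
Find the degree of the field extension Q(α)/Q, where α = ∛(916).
[Q(α):Q] = 3

The minimal polynomial of α is x^3 - 916, irreducible over Q since 916 is not a perfect cube (so x^3 - 916 has no rational root). Hence [Q(α):Q] = deg(m_α) = 3.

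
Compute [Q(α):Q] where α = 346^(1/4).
[Q(α):Q] = 4

α is a root of x^4 - 346. By Eisenstein's criterion at the prime p = 2 (which divides the constant term 346 but p^2 = 4 does not, since 346 is squarefree), x^4 - 346 is irreducible over Q. Hence [Q(α):Q] = 4.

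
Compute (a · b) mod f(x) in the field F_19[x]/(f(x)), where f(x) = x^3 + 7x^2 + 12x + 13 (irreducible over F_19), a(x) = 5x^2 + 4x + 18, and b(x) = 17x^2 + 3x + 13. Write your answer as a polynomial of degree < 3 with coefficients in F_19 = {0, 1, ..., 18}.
a · b ≡ 2x^2 + 15x + 12 (mod f(x))

Multiply in F_19[x]: a(x)·b(x) = (5x^2 + 4x + 18)·(17x^2 + 3x + 13) = 9x^4 + 7x^3 + 3x^2 + 11x + 6. This has degree ≥ 3, so divide by f(x) over F_19: 9x^4 + 7x^3 + 3x^2 + 11x + 6 = (9x + 1)·(x^3 + 7x^2 + 12x + 13) + (2x^2 + 15x + 12). Hence a·b ≡ 2x^2 + 15x + 12 (mod f). (F_19[x]/(f) is a field with 19^3 = 6859 elements since f is irreducible of degree 3.)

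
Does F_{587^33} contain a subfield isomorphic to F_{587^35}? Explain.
No: F_{587^35} is not a subfield of F_{587^33}

F_{p^m} embeds in F_{p^n} iff m | n. Here 35 ∤ 33 (since 33 = 0·35 + 33 with remainder 33 ≠ 0), so F_{587^35} is not a subfield of F_{587^33}. Equivalently: if it were, the tower law would give 35 = [F_{587^35}:F_587] dividing [F_{587^33}:F_587] = 33, contradiction.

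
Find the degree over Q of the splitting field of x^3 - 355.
[K : Q] = 6

The roots of x^3 - 355 are ∛355, ω∛355, ω^2∛355 where ω = e^(2πi/3) is a primitive cube root of unity, so K = Q(∛355, ω). Now [Q(∛355):Q] = 3 (since 355 is not a perfect cube, x^3 - 355 is irreducible) and [Q(ω):Q] = 2. Both 2 and 3 divide [K:Q], and [K:Q] ≤ 3·2 = 6, so [K:Q] = 6. (Equivalently: Q(∛355) ⊂ R but ω ∉ R, so [K : Q(∛355)] = 2.)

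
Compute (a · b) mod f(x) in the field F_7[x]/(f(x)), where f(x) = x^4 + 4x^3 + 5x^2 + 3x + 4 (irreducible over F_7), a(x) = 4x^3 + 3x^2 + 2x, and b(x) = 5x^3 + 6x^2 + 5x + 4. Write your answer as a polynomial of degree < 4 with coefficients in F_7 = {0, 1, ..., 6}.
a · b ≡ 6x^3 + 2x^2 + 4x (mod f(x))

Multiply in F_7[x]: a(x)·b(x) = (4x^3 + 3x^2 + 2x)·(5x^3 + 6x^2 + 5x + 4) = 6x^6 + 4x^5 + 6x^4 + x^3 + x^2 + x. This has degree ≥ 4, so divide by f(x) over F_7: 6x^6 + 4x^5 + 6x^4 + x^3 + x^2 + x = (6x^2 + x)·(x^4 + 4x^3 + 5x^2 + 3x + 4) + (6x^3 + 2x^2 + 4x). Hence a·b ≡ 6x^3 + 2x^2 + 4x (mod f). (F_7[x]/(f) is a field with 7^4 = 2401 elements since f is irreducible of degree 4.)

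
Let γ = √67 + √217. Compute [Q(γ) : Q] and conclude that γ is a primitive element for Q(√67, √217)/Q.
[Q(γ) : Q] = 4 (equivalently, Q(γ) = Q(√67, √217))

Obviously Q(γ) ⊆ Q(√67, √217), and [Q(√67, √217):Q] = 4 (since 67, 217 are distinct squarefree integers > 1 with 14539 not a perfect square). To show equality we compute the minimal polynomial of γ. From γ = √67 + √217: γ^2 = 67 + 2√(14539) + 217 = 284 + 2√(14539), so γ^2 - 284 = 2√(14539); squaring, (γ^2 - 284)^2 = 4·14539, i.e. γ^4 - 568γ^2 + 80656 - 58156 = 0, i.e. γ^4 - 568γ^2 + 22500 = 0. So γ is a root of x^4 - 568x^2 + 22500. This polynomial is irreducible over Q: it has no rational root (each ±√67 ± √217 is irrational), and any factorization into two quadratics over Q would force √(14539) ∈ Q (pairing opposite roots) or √67, √217 ∈ Q (other pairings), all impossible. Hence [Q(γ):Q] = 4 = [Q(√67, √217):Q], so Q(γ) = Q(√67, √217).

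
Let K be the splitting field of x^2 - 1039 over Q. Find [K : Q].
[K : Q] = 2

f(x) = x^2 - 1039 factors as (x - √1039)(x + √1039). The splitting field is K = Q(√1039). Since 1039 is squarefree and > 1, it is not a perfect square, so x^2 - 1039 is irreducible over Q and [Q(√1039) : Q] = 2. Hence [K : Q] = 2.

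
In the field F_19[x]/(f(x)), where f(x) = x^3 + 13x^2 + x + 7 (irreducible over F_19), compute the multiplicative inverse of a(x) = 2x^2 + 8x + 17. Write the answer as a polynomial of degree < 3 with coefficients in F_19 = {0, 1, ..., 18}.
a(x)^(-1) ≡ 7x^2 + 6x + 9 (mod f(x))

Since f is irreducible over F_19, F_19[x]/(f) is a field and a(x) ≠ 0 has an inverse. Apply the extended Euclidean algorithm to f(x) and a(x) in F_19[x]: f(x) = (10x + 14)·a(x) + (4x + 16);  a(x) = (10x)·(4x + 16) + (17). The last nonzero remainder is the constant 17 = gcd(f, a) in F_19. Back-substituting through the division chain expresses 17 = s(x)·a(x) + t(x)·f(x) with s(x) ≡ 5x^2 + 7x + 1 (mod f), so (5x^2 + 7x + 1)·a(x) ≡ 17 (mod f). Multiplying by 17^(-1) ≡ 9 in F_19 gives a(x)^(-1) ≡ 9·(5x^2 + 7x + 1) ≡ 7x^2 + 6x + 9 (mod f). Check: (2x^2 + 8x + 17)·(7x^2 + 6x + 9) = 14x^4 + 11x^3 + 14x^2 + 3x + 1 ≡ 1 (mod x^3 + 13x^2 + x + 7).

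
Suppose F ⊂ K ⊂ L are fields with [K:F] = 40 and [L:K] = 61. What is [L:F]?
[L:F] = 2440

The tower law says that for any tower of field extensions F ⊂ K ⊂ L with finite degrees, [L:F] = [L:K] · [K:F]. Here this gives [L:F] = 61 · 40 = 2440.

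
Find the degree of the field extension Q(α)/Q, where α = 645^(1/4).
[Q(α):Q] = 4

α is a root of x^4 - 645. By Eisenstein's criterion at the prime p = 3 (which divides the constant term 645 but p^2 = 9 does not, since 645 is squarefree), x^4 - 645 is irreducible over Q. Hence [Q(α):Q] = 4.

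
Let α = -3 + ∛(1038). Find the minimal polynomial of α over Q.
m_α(x) = x^3 + 9x^2 + 27x - 1011

Set β = α + 3 = ∛(1038), so β^3 = 1038. Then (α + 3)^3 - 1038 = 0, i.e. α is a root of g(x) = (x + 3)^3 - 1038 = x^3 + 9x^2 + 27x - 1011. Since g(x) = h(x + 3) where h(x) = x^3 - 1038, and h is irreducible over Q (because 1038 is not a perfect cube, so h has no rational root, and a monic cubic with no rational root is irreducible), g is also irreducible (irreducibility is preserved under the substitution x → x + 3). Hence m_α(x) = x^3 + 9x^2 + 27x - 1011.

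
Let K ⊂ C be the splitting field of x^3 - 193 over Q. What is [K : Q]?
[K : Q] = 6

The roots of x^3 - 193 are ∛193, ω∛193, ω^2∛193 where ω = e^(2πi/3) is a primitive cube root of unity, so K = Q(∛193, ω). Now [Q(∛193):Q] = 3 (since 193 is not a perfect cube, x^3 - 193 is irreducible) and [Q(ω):Q] = 2. Both 2 and 3 divide [K:Q], and [K:Q] ≤ 3·2 = 6, so [K:Q] = 6. (Equivalently: Q(∛193) ⊂ R but ω ∉ R, so [K : Q(∛193)] = 2.)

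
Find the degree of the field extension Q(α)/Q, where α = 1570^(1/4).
[Q(α):Q] = 4

α is a root of x^4 - 1570. By Eisenstein's criterion at the prime p = 2 (which divides the constant term 1570 but p^2 = 4 does not, since 1570 is squarefree), x^4 - 1570 is irreducible over Q. Hence [Q(α):Q] = 4.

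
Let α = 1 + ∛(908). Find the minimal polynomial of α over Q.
m_α(x) = x^3 - 3x^2 + 3x - 909

Set β = α - 1 = ∛(908), so β^3 = 908. Then (α - 1)^3 - 908 = 0, i.e. α is a root of g(x) = (x - 1)^3 - 908 = x^3 - 3x^2 + 3x - 909. Since g(x) = h(x - 1) where h(x) = x^3 - 908, and h is irreducible over Q (because 908 is not a perfect cube, so h has no rational root, and a monic cubic with no rational root is irreducible), g is also irreducible (irreducibility is preserved under the substitution x → x - 1). Hence m_α(x) = x^3 - 3x^2 + 3x - 909.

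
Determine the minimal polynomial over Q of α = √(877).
m_α(x) = x^2 - 877

α satisfies α^2 - 877 = 0, so x^2 - 877 annihilates α. Since d = 877 is squarefree and ≠ 1, it is not a perfect square in Q, so x^2 - 877 has no rational root and is therefore irreducible over Q (a degree-2 polynomial over a field is irreducible iff it has no root). Hence m_α(x) = x^2 - 877.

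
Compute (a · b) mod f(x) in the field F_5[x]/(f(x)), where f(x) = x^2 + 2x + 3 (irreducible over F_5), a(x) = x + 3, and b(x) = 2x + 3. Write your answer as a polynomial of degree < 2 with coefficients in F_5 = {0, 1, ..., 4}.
a · b ≡ 3 (mod f(x))

Multiply in F_5[x]: a(x)·b(x) = (x + 3)·(2x + 3) = 2x^2 + 4x + 4. This has degree ≥ 2, so divide by f(x) over F_5: 2x^2 + 4x + 4 = (2)·(x^2 + 2x + 3) + (3). Hence a·b ≡ 3 (mod f). (F_5[x]/(f) is a field with 5^2 = 25 elements since f is irreducible of degree 2.)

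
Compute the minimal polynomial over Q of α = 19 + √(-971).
m_α(x) = x^2 - 38x + 1332

From α - 19 = √(-971), squaring gives (α - 19)^2 = -971, i.e. α^2 - 38α + 361 = -971, so α^2 - 38α + 1332 = 0. The discriminant of x^2 - 38x + 1332 is (-38)^2 - 4·(1332) = 1444 - 5328 = -3884, and 4·(-971) is not a perfect square in Q since -971 is squarefree and ≠ 1. Hence x^2 - 38x + 1332 is irreducible over Q and is the minimal polynomial of α.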